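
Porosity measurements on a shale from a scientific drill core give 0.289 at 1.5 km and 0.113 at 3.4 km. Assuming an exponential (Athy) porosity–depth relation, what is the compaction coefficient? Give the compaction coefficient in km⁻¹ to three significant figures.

0.494 km⁻¹

Athy: φ(Z) = φ₀ e^(−cZ) ⇒ φ₁/φ₂ = e^{c(Z₂−Z₁)} ⇒ c = ln(φ₁/φ₂)/(Z₂−Z₁)
c = ln(0.289/0.113) / (3.4 − 1.5) = ln(2.558) / 1.9 = 0.9390 / 1.9 = 0.4942 km⁻¹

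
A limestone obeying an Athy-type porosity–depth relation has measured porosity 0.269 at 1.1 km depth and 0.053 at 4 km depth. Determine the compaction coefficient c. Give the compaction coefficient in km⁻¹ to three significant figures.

Athy: n(Z) = n₀ e^(−cZ) ⇒ n₁/n₂ = e^{c(Z₂−Z₁)} ⇒ c = ln(n₁/n₂)/(Z₂−Z₁)
c = ln(0.269/0.053) / (4 − 1.1) = ln(5.075) / 2.9 = 1.6244 / 2.9 = 0.5601 km⁻¹

0.560 km⁻¹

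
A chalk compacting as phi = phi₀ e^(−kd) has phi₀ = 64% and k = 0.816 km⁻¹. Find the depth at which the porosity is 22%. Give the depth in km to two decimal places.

Invert Athy's law: d = ln(phi₀/phi) / k
d = ln(0.64/0.22) / 0.816 = ln(2.909) / 0.816 = 1.0678 / 0.816 = 1.309 km

1.31 km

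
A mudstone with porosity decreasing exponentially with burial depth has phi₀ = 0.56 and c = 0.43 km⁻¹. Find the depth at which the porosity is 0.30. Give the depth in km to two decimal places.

Invert Athy's law: z = ln(phi₀/phi) / c
z = ln(0.56/0.3) / 0.43 = ln(1.867) / 0.43 = 0.6242 / 0.43 = 1.452 km

1.45 km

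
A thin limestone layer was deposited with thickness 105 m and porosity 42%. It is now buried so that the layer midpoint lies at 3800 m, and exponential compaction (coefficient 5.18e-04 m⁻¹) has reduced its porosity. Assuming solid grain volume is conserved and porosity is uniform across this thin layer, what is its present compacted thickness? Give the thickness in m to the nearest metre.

65 m

Working in km (1 km = 1000 m; k in km⁻¹ = k in m⁻¹ × 1000):
Porosity at 3.8 km: φ = 0.42·exp(−0.518×3.8) = 0.0587
Solid-volume conservation: h(1−φ) = h₀(1−φ₀) ⇒ h = h₀·(1−φ₀)/(1−φ)
h = 0.105 × (1 − 0.42)/(1 − 0.0587) = 0.105 × 0.6161 = 0.0647 km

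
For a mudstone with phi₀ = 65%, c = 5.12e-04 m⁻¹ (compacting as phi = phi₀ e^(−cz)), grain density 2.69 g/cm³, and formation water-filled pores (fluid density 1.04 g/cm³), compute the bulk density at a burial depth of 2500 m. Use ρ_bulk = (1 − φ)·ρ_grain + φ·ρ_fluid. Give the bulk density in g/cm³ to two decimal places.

Working in km (1 km = 1000 m; c in km⁻¹ = c in m⁻¹ × 1000):
Porosity at depth: phi = 0.65·exp(−0.512×2.5) = 0.65×0.2780 = 0.1807
Bulk density: ρ_b = (1−phi)ρ_g + phi·ρ_f = 0.8193×2.69 + 0.1807×1.04
       = 2.204 + 0.188 = 2.392 g/cm³

2.39 g/cm³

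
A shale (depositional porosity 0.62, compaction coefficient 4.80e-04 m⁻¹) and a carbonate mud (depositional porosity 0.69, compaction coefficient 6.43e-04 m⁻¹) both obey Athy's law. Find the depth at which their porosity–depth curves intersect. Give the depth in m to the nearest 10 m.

Working in km (1 km = 1000 m; c in km⁻¹ = c in m⁻¹ × 1000):
Set n₀ₐ e^(−cₐZ) = n₀ᵦ e^(−cᵦZ) ⇒ ln(n₀ₐ/n₀ᵦ) = (cₐ − cᵦ)·Z
Z = ln(0.62/0.69) / (0.48 − 0.643) = -0.1070 / -0.163 = 0.656 km

660 m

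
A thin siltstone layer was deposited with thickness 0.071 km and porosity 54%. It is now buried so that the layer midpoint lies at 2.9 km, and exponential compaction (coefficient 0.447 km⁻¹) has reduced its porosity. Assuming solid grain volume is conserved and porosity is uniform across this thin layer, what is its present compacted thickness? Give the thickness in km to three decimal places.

Porosity at 2.9 km: phi = 0.54·exp(−0.447×2.9) = 0.1477
Solid-volume conservation: h(1−phi) = h₀(1−phi₀) ⇒ h = h₀·(1−phi₀)/(1−phi)
h = 0.071 × (1 − 0.54)/(1 − 0.1477) = 0.071 × 0.5397 = 0.0383 km

0.038 km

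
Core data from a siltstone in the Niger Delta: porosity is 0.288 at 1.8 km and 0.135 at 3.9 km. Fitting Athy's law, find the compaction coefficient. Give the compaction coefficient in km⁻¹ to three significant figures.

Athy: φ(d) = φ₀ e^(−kd) ⇒ φ₁/φ₂ = e^{k(d₂−d₁)} ⇒ k = ln(φ₁/φ₂)/(d₂−d₁)
k = ln(0.288/0.135) / (3.9 − 1.8) = ln(2.133) / 2.1 = 0.7577 / 2.1 = 0.3608 km⁻¹

0.361 km⁻¹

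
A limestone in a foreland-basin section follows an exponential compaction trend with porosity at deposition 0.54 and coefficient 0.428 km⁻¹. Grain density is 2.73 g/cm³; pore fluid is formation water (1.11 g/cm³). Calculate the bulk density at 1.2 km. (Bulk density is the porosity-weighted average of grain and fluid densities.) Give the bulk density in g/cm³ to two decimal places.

2.21 g/cm³

Porosity at depth: φ = 0.54·exp(−0.428×1.2) = 0.54×0.5983 = 0.3231
Bulk density: ρ_b = (1−φ)ρ_g + φ·ρ_f = 0.6769×2.73 + 0.3231×1.11
       = 1.848 + 0.359 = 2.207 g/cm³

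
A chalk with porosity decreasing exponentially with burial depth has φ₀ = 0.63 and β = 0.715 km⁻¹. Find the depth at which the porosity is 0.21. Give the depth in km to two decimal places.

1.54 km

Invert Athy's law: z = ln(φ₀/φ) / β
z = ln(0.63/0.21) / 0.715 = ln(3) / 0.715 = 1.0986 / 0.715 = 1.537 km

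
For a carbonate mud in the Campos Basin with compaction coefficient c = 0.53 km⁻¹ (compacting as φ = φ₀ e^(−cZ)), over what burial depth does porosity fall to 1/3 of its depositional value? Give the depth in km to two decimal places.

2.07 km

φ/φ₀ = 1/3 ⇒ exp(−c·Z) = 1/3 ⇒ Z = ln(3) / c
Z = 1.0986 / 0.53 = 2.073 km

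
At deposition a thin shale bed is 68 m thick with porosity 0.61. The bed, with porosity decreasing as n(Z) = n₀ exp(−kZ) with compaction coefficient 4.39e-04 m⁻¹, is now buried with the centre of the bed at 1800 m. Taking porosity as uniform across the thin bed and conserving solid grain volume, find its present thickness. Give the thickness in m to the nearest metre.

37 m

Working in km (1 km = 1000 m; k in km⁻¹ = k in m⁻¹ × 1000):
Porosity at 1.8 km: n = 0.61·exp(−0.439×1.8) = 0.2768
Solid-volume conservation: h(1−n) = h₀(1−n₀) ⇒ h = h₀·(1−n₀)/(1−n)
h = 0.068 × (1 − 0.61)/(1 − 0.2768) = 0.068 × 0.5393 = 0.0367 km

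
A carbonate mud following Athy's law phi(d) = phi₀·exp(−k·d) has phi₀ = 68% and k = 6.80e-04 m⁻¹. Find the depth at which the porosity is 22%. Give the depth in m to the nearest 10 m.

1660 m

Working in km (1 km = 1000 m; k in km⁻¹ = k in m⁻¹ × 1000):
Invert Athy's law: d = ln(phi₀/phi) / k
d = ln(0.68/0.22) / 0.68 = ln(3.091) / 0.68 = 1.1285 / 0.68 = 1.660 km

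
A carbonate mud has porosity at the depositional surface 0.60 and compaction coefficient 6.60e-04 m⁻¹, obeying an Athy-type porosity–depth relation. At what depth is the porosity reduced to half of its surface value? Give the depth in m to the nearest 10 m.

1050 m

Working in km (1 km = 1000 m; c in km⁻¹ = c in m⁻¹ × 1000):
n/n₀ = 1/2 ⇒ exp(−c·Z) = 1/2 ⇒ Z = ln(2) / c
Z = 0.6931 / 0.66 = 1.050 km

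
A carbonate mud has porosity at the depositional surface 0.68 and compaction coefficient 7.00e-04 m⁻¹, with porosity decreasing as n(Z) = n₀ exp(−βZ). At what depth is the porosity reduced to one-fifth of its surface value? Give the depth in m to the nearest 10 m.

Working in km (1 km = 1000 m; β in km⁻¹ = β in m⁻¹ × 1000):
n/n₀ = 1/5 ⇒ exp(−β·Z) = 1/5 ⇒ Z = ln(5) / β
Z = 1.6094 / 0.7 = 2.299 km

2300 m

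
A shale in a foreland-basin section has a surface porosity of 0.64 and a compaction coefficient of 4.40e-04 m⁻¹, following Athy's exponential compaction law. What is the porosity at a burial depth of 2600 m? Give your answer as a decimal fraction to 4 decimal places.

Working in km (1 km = 1000 m; c in km⁻¹ = c in m⁻¹ × 1000):
n = n₀·exp(−c·Z) = 0.64 × exp(−0.44 × 2.6) = 0.64 × exp(−1.144)
  = 0.64 × 0.3185 = 0.2039

0.2039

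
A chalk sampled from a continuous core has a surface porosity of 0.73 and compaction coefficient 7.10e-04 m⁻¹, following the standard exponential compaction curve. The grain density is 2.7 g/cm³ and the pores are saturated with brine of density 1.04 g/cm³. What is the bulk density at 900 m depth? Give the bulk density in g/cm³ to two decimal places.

Working in km (1 km = 1000 m; β in km⁻¹ = β in m⁻¹ × 1000):
Porosity at depth: n = 0.73·exp(−0.71×0.9) = 0.73×0.5278 = 0.3853
Bulk density: ρ_b = (1−n)ρ_g + n·ρ_f = 0.6147×2.7 + 0.3853×1.04
       = 1.660 + 0.401 = 2.060 g/cm³

2.06 g/cm³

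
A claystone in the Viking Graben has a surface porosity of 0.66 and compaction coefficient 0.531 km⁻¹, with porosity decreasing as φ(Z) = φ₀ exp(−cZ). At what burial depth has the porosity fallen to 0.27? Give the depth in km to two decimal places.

1.68 km

Invert Athy's law: Z = ln(φ₀/φ) / c
Z = ln(0.66/0.27) / 0.531 = ln(2.444) / 0.531 = 0.8938 / 0.531 = 1.683 km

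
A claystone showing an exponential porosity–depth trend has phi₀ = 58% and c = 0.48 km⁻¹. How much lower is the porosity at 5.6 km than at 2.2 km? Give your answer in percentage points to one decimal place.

16.2 percentage points

phi(2.2) = 0.58·e^(−0.48×2.2) = 0.2017
phi(5.6) = 0.58·e^(−0.48×5.6) = 0.0394
Δphi = 0.2017 − 0.0394 = 0.1623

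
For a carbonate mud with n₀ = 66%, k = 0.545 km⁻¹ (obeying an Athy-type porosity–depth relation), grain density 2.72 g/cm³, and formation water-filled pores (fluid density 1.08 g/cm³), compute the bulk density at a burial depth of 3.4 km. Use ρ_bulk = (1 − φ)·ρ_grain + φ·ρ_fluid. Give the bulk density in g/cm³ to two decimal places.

Porosity at depth: n = 0.66·exp(−0.545×3.4) = 0.66×0.1568 = 0.1035
Bulk density: ρ_b = (1−n)ρ_g + n·ρ_f = 0.8965×2.72 + 0.1035×1.08
       = 2.439 + 0.112 = 2.550 g/cm³

2.55 g/cm³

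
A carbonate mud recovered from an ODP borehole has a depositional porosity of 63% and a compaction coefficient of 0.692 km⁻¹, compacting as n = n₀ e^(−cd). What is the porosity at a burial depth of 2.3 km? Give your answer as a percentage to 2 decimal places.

12.83%

n = n₀·exp(−c·d) = 0.63 × exp(−0.692 × 2.3) = 0.63 × exp(−1.592)
  = 0.63 × 0.2036 = 0.1283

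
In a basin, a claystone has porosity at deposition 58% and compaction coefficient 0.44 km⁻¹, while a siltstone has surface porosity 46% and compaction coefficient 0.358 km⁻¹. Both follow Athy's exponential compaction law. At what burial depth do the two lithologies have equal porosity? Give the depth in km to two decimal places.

2.83 km

Set phi₀ₐ e^(−kₐz) = phi₀ᵦ e^(−kᵦz) ⇒ ln(phi₀ₐ/phi₀ᵦ) = (kₐ − kᵦ)·z
z = ln(0.58/0.46) / (0.44 − 0.358) = 0.2318 / 0.082 = 2.827 km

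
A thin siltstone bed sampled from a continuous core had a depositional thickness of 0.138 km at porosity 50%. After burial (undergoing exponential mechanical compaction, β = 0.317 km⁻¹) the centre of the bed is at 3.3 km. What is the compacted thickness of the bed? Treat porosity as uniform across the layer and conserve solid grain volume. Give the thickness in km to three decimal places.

Porosity at 3.3 km: phi = 0.5·exp(−0.317×3.3) = 0.1757
Solid-volume conservation: h(1−phi) = h₀(1−phi₀) ⇒ h = h₀·(1−phi₀)/(1−phi)
h = 0.138 × (1 − 0.5)/(1 − 0.1757) = 0.138 × 0.6065 = 0.0837 km

0.084 km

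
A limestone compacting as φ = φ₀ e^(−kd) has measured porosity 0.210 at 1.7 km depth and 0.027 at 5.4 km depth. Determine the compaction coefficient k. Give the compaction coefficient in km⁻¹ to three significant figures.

Athy: φ(d) = φ₀ e^(−kd) ⇒ φ₁/φ₂ = e^{k(d₂−d₁)} ⇒ k = ln(φ₁/φ₂)/(d₂−d₁)
k = ln(0.21/0.027) / (5.4 − 1.7) = ln(7.778) / 3.7 = 2.0513 / 3.7 = 0.5544 km⁻¹

0.554 km⁻¹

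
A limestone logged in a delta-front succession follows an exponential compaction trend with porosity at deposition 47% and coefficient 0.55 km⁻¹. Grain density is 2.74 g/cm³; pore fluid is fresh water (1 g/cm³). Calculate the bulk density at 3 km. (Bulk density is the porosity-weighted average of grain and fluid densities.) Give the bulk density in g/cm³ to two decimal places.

Porosity at depth: n = 0.47·exp(−0.55×3) = 0.47×0.1920 = 0.0903
Bulk density: ρ_b = (1−n)ρ_g + n·ρ_f = 0.9097×2.74 + 0.0903×1
       = 2.493 + 0.090 = 2.583 g/cm³

2.58 g/cm³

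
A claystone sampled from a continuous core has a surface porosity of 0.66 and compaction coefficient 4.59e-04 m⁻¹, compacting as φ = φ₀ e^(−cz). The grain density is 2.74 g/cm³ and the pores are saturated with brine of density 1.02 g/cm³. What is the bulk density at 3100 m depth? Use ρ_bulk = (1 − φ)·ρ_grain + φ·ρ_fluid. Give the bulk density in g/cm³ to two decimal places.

Working in km (1 km = 1000 m; c in km⁻¹ = c in m⁻¹ × 1000):
Porosity at depth: φ = 0.66·exp(−0.459×3.1) = 0.66×0.2410 = 0.1591
Bulk density: ρ_b = (1−φ)ρ_g + φ·ρ_f = 0.8409×2.74 + 0.1591×1.02
       = 2.304 + 0.162 = 2.466 g/cm³

2.47 g/cm³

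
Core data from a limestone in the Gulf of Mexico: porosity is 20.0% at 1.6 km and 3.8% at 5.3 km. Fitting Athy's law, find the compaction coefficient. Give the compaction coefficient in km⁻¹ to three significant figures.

Athy: n(d) = n₀ e^(−cd) ⇒ n₁/n₂ = e^{c(d₂−d₁)} ⇒ c = ln(n₁/n₂)/(d₂−d₁)
c = ln(0.2/0.038) / (5.3 − 1.6) = ln(5.263) / 3.7 = 1.6607 / 3.7 = 0.4488 km⁻¹

0.449 km⁻¹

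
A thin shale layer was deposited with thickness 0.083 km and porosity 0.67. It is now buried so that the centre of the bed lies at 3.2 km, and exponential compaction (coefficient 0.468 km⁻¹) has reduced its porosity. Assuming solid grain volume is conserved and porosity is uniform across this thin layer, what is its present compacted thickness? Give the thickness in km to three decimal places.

Porosity at 3.2 km: phi = 0.67·exp(−0.468×3.2) = 0.1499
Solid-volume conservation: h(1−phi) = h₀(1−phi₀) ⇒ h = h₀·(1−phi₀)/(1−phi)
h = 0.083 × (1 − 0.67)/(1 − 0.1499) = 0.083 × 0.3882 = 0.0322 km

0.032 km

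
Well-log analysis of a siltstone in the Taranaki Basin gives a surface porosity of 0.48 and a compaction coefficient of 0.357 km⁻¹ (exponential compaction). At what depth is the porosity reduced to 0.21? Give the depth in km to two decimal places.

Invert Athy's law: z = ln(n₀/n) / c
z = ln(0.48/0.21) / 0.357 = ln(2.286) / 0.357 = 0.8267 / 0.357 = 2.316 km

2.32 km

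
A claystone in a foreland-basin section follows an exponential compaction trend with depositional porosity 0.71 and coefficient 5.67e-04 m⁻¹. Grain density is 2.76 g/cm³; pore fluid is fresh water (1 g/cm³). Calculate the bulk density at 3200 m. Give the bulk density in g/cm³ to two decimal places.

Working in km (1 km = 1000 m; k in km⁻¹ = k in m⁻¹ × 1000):
Porosity at depth: n = 0.71·exp(−0.567×3.2) = 0.71×0.1629 = 0.1157
Bulk density: ρ_b = (1−n)ρ_g + n·ρ_f = 0.8843×2.76 + 0.1157×1
       = 2.441 + 0.116 = 2.556 g/cm³

2.56 g/cm³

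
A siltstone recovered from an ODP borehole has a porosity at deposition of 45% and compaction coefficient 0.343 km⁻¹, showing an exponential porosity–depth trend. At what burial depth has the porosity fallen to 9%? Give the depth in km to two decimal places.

Invert Athy's law: z = ln(φ₀/φ) / β
z = ln(0.45/0.09) / 0.343 = ln(5) / 0.343 = 1.6094 / 0.343 = 4.692 km

4.69 km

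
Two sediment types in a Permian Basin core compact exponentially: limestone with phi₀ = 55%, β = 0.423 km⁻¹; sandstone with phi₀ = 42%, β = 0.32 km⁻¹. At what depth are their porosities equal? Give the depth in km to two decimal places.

Set phi₀ₐ e^(−βₐd) = phi₀ᵦ e^(−βᵦd) ⇒ ln(phi₀ₐ/phi₀ᵦ) = (βₐ − βᵦ)·d
d = ln(0.55/0.42) / (0.423 − 0.32) = 0.2697 / 0.103 = 2.618 km

2.62 km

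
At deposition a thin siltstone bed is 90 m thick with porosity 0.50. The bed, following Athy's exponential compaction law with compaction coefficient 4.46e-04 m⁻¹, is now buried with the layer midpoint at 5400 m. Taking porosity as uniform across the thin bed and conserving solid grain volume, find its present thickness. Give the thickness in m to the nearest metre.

47 m

Working in km (1 km = 1000 m; k in km⁻¹ = k in m⁻¹ × 1000):
Porosity at 5.4 km: n = 0.5·exp(−0.446×5.4) = 0.0450
Solid-volume conservation: h(1−n) = h₀(1−n₀) ⇒ h = h₀·(1−n₀)/(1−n)
h = 0.09 × (1 − 0.5)/(1 − 0.0450) = 0.09 × 0.5235 = 0.0471 km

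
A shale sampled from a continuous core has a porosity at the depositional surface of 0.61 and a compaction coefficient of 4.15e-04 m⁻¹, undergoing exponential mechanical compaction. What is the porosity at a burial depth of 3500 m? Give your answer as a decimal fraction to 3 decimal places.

0.143

Working in km (1 km = 1000 m; c in km⁻¹ = c in m⁻¹ × 1000):
phi = phi₀·exp(−c·d) = 0.61 × exp(−0.415 × 3.5) = 0.61 × exp(−1.452)
  = 0.61 × 0.2340 = 0.1427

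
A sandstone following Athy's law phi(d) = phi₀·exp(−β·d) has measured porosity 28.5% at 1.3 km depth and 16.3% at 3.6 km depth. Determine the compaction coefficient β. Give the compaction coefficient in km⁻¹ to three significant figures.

0.243 km⁻¹

Athy: phi(d) = phi₀ e^(−βd) ⇒ phi₁/phi₂ = e^{β(d₂−d₁)} ⇒ β = ln(phi₁/phi₂)/(d₂−d₁)
β = ln(0.285/0.163) / (3.6 − 1.3) = ln(1.748) / 2.3 = 0.5587 / 2.3 = 0.2429 km⁻¹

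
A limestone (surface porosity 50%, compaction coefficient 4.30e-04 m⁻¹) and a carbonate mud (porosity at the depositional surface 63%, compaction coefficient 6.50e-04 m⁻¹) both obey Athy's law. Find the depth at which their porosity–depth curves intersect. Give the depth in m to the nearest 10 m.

1050 m

Working in km (1 km = 1000 m; k in km⁻¹ = k in m⁻¹ × 1000):
Set phi₀ₐ e^(−kₐz) = phi₀ᵦ e^(−kᵦz) ⇒ ln(phi₀ₐ/phi₀ᵦ) = (kₐ − kᵦ)·z
z = ln(0.5/0.63) / (0.43 − 0.65) = -0.2311 / -0.22 = 1.051 km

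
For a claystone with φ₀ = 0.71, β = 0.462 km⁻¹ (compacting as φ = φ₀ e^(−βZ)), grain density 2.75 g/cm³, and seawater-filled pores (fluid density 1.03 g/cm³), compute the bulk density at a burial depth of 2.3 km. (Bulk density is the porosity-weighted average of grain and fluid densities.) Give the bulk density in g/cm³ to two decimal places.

Porosity at depth: φ = 0.71·exp(−0.462×2.3) = 0.71×0.3456 = 0.2453
Bulk density: ρ_b = (1−φ)ρ_g + φ·ρ_f = 0.7547×2.75 + 0.2453×1.03
       = 2.075 + 0.253 = 2.328 g/cm³

2.33 g/cm³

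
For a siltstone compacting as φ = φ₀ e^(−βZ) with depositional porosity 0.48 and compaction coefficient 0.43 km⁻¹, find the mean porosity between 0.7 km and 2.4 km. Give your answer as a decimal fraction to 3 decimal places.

⟨φ⟩ = (1/(Z₂−Z₁)) ∫ φ₀ e^(−βZ) dZ = φ₀·(e^(−β·Z₁) − e^(−β·Z₂)) / (β·(Z₂−Z₁))
e^(−0.43×0.7) = 0.7401; e^(−0.43×2.4) = 0.3563
⟨φ⟩ = 0.48 × (0.7401 − 0.3563) / (0.43 × 1.7) = 0.48 × 0.5250 = 0.2520

0.252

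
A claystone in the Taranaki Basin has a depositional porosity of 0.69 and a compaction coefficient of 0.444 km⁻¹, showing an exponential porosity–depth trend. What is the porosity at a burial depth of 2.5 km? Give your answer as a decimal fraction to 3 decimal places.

phi = phi₀·exp(−c·z) = 0.69 × exp(−0.444 × 2.5) = 0.69 × exp(−1.11)
  = 0.69 × 0.3296 = 0.2274

0.227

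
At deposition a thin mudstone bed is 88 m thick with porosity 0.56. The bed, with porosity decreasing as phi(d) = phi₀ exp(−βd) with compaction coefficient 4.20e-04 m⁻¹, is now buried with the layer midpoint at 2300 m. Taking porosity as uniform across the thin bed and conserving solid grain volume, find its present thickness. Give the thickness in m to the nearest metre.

Working in km (1 km = 1000 m; β in km⁻¹ = β in m⁻¹ × 1000):
Porosity at 2.3 km: phi = 0.56·exp(−0.42×2.3) = 0.2131
Solid-volume conservation: h(1−phi) = h₀(1−phi₀) ⇒ h = h₀·(1−phi₀)/(1−phi)
h = 0.088 × (1 − 0.56)/(1 − 0.2131) = 0.088 × 0.5592 = 0.0492 km

49 m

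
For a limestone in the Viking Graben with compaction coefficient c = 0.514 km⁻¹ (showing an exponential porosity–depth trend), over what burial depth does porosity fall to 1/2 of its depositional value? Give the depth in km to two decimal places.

φ/φ₀ = 1/2 ⇒ exp(−c·z) = 1/2 ⇒ z = ln(2) / c
z = 0.6931 / 0.514 = 1.349 km

1.35 km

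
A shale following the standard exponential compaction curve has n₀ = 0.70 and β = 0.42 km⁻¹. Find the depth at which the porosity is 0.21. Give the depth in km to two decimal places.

Invert Athy's law: d = ln(n₀/n) / β
d = ln(0.7/0.21) / 0.42 = ln(3.333) / 0.42 = 1.2040 / 0.42 = 2.867 km

2.87 km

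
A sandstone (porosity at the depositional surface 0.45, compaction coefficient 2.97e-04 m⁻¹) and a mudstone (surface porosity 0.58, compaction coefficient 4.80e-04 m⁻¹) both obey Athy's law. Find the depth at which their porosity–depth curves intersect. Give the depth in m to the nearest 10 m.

1390 m

Working in km (1 km = 1000 m; c in km⁻¹ = c in m⁻¹ × 1000):
Set φ₀ₐ e^(−cₐd) = φ₀ᵦ e^(−cᵦd) ⇒ ln(φ₀ₐ/φ₀ᵦ) = (cₐ − cᵦ)·d
d = ln(0.45/0.58) / (0.297 − 0.48) = -0.2538 / -0.183 = 1.387 km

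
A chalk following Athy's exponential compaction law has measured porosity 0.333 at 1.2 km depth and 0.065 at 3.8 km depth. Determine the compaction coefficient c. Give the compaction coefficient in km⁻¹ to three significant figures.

Athy: phi(z) = phi₀ e^(−cz) ⇒ phi₁/phi₂ = e^{c(z₂−z₁)} ⇒ c = ln(phi₁/phi₂)/(z₂−z₁)
c = ln(0.333/0.065) / (3.8 − 1.2) = ln(5.123) / 2.6 = 1.6338 / 2.6 = 0.6284 km⁻¹

0.628 km⁻¹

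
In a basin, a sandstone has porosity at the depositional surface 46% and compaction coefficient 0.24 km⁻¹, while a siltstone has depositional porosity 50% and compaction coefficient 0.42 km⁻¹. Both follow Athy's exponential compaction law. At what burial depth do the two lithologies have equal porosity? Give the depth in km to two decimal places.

0.46 km

Set φ₀ₐ e^(−βₐd) = φ₀ᵦ e^(−βᵦd) ⇒ ln(φ₀ₐ/φ₀ᵦ) = (βₐ − βᵦ)·d
d = ln(0.46/0.5) / (0.24 − 0.42) = -0.0834 / -0.18 = 0.463 km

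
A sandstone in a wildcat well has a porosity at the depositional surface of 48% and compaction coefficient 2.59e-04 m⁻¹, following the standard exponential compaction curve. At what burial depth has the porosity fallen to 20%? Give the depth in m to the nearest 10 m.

Working in km (1 km = 1000 m; β in km⁻¹ = β in m⁻¹ × 1000):
Invert Athy's law: Z = ln(phi₀/phi) / β
Z = ln(0.48/0.2) / 0.259 = ln(2.4) / 0.259 = 0.8755 / 0.259 = 3.380 km

3380 m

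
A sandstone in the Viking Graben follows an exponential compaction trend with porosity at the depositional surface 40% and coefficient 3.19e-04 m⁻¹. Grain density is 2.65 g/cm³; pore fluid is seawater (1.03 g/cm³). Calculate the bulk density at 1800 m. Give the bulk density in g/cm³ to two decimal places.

Working in km (1 km = 1000 m; k in km⁻¹ = k in m⁻¹ × 1000):
Porosity at depth: n = 0.4·exp(−0.319×1.8) = 0.4×0.5632 = 0.2253
Bulk density: ρ_b = (1−n)ρ_g + n·ρ_f = 0.7747×2.65 + 0.2253×1.03
       = 2.053 + 0.232 = 2.285 g/cm³

2.29 g/cm³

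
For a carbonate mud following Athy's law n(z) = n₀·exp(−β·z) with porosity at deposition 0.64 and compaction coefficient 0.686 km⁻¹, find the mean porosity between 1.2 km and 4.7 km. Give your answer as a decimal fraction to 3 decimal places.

0.106

⟨n⟩ = (1/(z₂−z₁)) ∫ n₀ e^(−βz) dz = n₀·(e^(−β·z₁) − e^(−β·z₂)) / (β·(z₂−z₁))
e^(−0.686×1.2) = 0.4390; e^(−0.686×4.7) = 0.0398
⟨n⟩ = 0.64 × (0.4390 − 0.0398) / (0.686 × 3.5) = 0.64 × 0.1663 = 0.1064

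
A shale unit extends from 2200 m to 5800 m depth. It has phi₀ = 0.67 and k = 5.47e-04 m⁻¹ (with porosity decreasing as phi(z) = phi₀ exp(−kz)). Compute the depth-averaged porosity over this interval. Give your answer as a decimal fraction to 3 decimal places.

Working in km (1 km = 1000 m; k in km⁻¹ = k in m⁻¹ × 1000):
⟨phi⟩ = (1/(z₂−z₁)) ∫ phi₀ e^(−kz) dz = phi₀·(e^(−k·z₁) − e^(−k·z₂)) / (k·(z₂−z₁))
e^(−0.547×2.2) = 0.3002; e^(−0.547×5.8) = 0.0419
⟨phi⟩ = 0.67 × (0.3002 − 0.0419) / (0.547 × 3.6) = 0.67 × 0.1312 = 0.0879

0.088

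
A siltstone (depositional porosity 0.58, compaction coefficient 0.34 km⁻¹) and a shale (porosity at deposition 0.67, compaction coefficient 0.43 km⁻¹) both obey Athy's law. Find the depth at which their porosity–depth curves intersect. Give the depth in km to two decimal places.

Set φ₀ₐ e^(−cₐd) = φ₀ᵦ e^(−cᵦd) ⇒ ln(φ₀ₐ/φ₀ᵦ) = (cₐ − cᵦ)·d
d = ln(0.58/0.67) / (0.34 − 0.43) = -0.1442 / -0.09 = 1.603 km

1.60 km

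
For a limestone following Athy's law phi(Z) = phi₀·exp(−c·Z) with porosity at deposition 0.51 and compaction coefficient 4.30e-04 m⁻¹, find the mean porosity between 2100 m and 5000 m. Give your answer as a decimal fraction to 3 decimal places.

Working in km (1 km = 1000 m; c in km⁻¹ = c in m⁻¹ × 1000):
⟨phi⟩ = (1/(Z₂−Z₁)) ∫ phi₀ e^(−cZ) dZ = phi₀·(e^(−c·Z₁) − e^(−c·Z₂)) / (c·(Z₂−Z₁))
e^(−0.43×2.1) = 0.4054; e^(−0.43×5) = 0.1165
⟨phi⟩ = 0.51 × (0.4054 − 0.1165) / (0.43 × 2.9) = 0.51 × 0.2317 = 0.1181

0.118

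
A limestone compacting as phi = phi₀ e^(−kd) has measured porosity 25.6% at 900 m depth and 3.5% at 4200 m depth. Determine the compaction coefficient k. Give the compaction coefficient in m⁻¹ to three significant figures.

0.000603 m⁻¹

Working in km (1 km = 1000 m; k in km⁻¹ = k in m⁻¹ × 1000):
Athy: phi(d) = phi₀ e^(−kd) ⇒ phi₁/phi₂ = e^{k(d₂−d₁)} ⇒ k = ln(phi₁/phi₂)/(d₂−d₁)
k = ln(0.256/0.035) / (4.2 − 0.9) = ln(7.314) / 3.3 = 1.9898 / 3.3 = 0.603 km⁻¹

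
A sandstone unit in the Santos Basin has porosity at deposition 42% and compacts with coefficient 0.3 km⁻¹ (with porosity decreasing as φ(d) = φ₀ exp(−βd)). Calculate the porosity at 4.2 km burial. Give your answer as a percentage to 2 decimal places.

11.91%

φ = φ₀·exp(−β·d) = 0.42 × exp(−0.3 × 4.2) = 0.42 × exp(−1.26)
  = 0.42 × 0.2837 = 0.1191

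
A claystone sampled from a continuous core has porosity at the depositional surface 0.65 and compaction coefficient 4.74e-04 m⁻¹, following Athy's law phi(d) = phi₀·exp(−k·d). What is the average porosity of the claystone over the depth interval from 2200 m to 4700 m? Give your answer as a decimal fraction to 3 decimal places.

0.134

Working in km (1 km = 1000 m; k in km⁻¹ = k in m⁻¹ × 1000):
⟨phi⟩ = (1/(d₂−d₁)) ∫ phi₀ e^(−kd) dd = phi₀·(e^(−k·d₁) − e^(−k·d₂)) / (k·(d₂−d₁))
e^(−0.474×2.2) = 0.3525; e^(−0.474×4.7) = 0.1078
⟨phi⟩ = 0.65 × (0.3525 − 0.1078) / (0.474 × 2.5) = 0.65 × 0.2065 = 0.1342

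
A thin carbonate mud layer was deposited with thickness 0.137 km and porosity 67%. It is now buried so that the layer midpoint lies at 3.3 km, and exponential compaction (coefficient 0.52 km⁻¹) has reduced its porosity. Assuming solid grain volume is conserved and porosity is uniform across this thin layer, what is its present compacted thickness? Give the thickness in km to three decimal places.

0.051 km

Porosity at 3.3 km: φ = 0.67·exp(−0.52×3.3) = 0.1205
Solid-volume conservation: h(1−φ) = h₀(1−φ₀) ⇒ h = h₀·(1−φ₀)/(1−φ)
h = 0.137 × (1 − 0.67)/(1 − 0.1205) = 0.137 × 0.3752 = 0.0514 km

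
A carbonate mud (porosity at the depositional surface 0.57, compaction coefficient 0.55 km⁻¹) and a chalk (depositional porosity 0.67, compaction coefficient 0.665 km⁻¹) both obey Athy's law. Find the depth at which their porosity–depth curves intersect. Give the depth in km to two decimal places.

1.41 km

Set φ₀ₐ e^(−βₐz) = φ₀ᵦ e^(−βᵦz) ⇒ ln(φ₀ₐ/φ₀ᵦ) = (βₐ − βᵦ)·z
z = ln(0.57/0.67) / (0.55 − 0.665) = -0.1616 / -0.115 = 1.406 km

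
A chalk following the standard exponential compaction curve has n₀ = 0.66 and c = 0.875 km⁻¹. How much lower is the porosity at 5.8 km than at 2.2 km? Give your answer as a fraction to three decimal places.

n(2.2) = 0.66·e^(−0.875×2.2) = 0.0963
n(5.8) = 0.66·e^(−0.875×5.8) = 0.0041
Δn = 0.0963 − 0.0041 = 0.0922

0.092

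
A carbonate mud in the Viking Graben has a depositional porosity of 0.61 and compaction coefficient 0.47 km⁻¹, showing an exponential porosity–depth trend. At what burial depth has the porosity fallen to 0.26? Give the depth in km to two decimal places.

Invert Athy's law: d = ln(phi₀/phi) / k
d = ln(0.61/0.26) / 0.47 = ln(2.346) / 0.47 = 0.8528 / 0.47 = 1.814 km

1.81 km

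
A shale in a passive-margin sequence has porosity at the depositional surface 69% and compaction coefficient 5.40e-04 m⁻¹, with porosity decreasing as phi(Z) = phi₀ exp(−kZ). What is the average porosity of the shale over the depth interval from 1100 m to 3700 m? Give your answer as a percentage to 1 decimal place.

Working in km (1 km = 1000 m; k in km⁻¹ = k in m⁻¹ × 1000):
⟨phi⟩ = (1/(Z₂−Z₁)) ∫ phi₀ e^(−kZ) dZ = phi₀·(e^(−k·Z₁) − e^(−k·Z₂)) / (k·(Z₂−Z₁))
e^(−0.54×1.1) = 0.5521; e^(−0.54×3.7) = 0.1356
⟨phi⟩ = 0.69 × (0.5521 − 0.1356) / (0.54 × 2.6) = 0.69 × 0.2967 = 0.2047

20.5%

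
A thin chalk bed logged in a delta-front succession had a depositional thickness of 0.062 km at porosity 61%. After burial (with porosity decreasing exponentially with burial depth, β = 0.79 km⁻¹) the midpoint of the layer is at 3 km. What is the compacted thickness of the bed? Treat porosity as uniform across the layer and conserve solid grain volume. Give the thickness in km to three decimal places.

0.026 km

Porosity at 3 km: phi = 0.61·exp(−0.79×3) = 0.0570
Solid-volume conservation: h(1−phi) = h₀(1−phi₀) ⇒ h = h₀·(1−phi₀)/(1−phi)
h = 0.062 × (1 − 0.61)/(1 − 0.0570) = 0.062 × 0.4136 = 0.0256 km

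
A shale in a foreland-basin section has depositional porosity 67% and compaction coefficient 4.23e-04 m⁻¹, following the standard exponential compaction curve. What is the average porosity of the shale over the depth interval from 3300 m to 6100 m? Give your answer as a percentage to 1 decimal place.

9.7%

Working in km (1 km = 1000 m; k in km⁻¹ = k in m⁻¹ × 1000):
⟨n⟩ = (1/(d₂−d₁)) ∫ n₀ e^(−kd) dd = n₀·(e^(−k·d₁) − e^(−k·d₂)) / (k·(d₂−d₁))
e^(−0.423×3.3) = 0.2476; e^(−0.423×6.1) = 0.0758
⟨n⟩ = 0.67 × (0.2476 − 0.0758) / (0.423 × 2.8) = 0.67 × 0.1451 = 0.0972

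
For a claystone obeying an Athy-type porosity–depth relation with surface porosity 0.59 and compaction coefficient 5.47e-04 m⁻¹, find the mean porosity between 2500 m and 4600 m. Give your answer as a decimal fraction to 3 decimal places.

Working in km (1 km = 1000 m; k in km⁻¹ = k in m⁻¹ × 1000):
⟨n⟩ = (1/(d₂−d₁)) ∫ n₀ e^(−kd) dd = n₀·(e^(−k·d₁) − e^(−k·d₂)) / (k·(d₂−d₁))
e^(−0.547×2.5) = 0.2547; e^(−0.547×4.6) = 0.0808
⟨n⟩ = 0.59 × (0.2547 − 0.0808) / (0.547 × 2.1) = 0.59 × 0.1515 = 0.0894

0.089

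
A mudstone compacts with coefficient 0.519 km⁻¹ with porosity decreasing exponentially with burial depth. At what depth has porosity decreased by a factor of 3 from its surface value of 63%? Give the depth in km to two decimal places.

2.12 km

φ/φ₀ = 1/3 ⇒ exp(−k·d) = 1/3 ⇒ d = ln(3) / k
d = 1.0986 / 0.519 = 2.117 km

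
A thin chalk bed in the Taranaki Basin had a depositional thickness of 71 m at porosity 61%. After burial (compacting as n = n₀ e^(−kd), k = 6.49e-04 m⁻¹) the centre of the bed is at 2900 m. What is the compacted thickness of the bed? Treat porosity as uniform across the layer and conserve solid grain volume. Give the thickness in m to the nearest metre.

31 m

Working in km (1 km = 1000 m; k in km⁻¹ = k in m⁻¹ × 1000):
Porosity at 2.9 km: n = 0.61·exp(−0.649×2.9) = 0.0929
Solid-volume conservation: h(1−n) = h₀(1−n₀) ⇒ h = h₀·(1−n₀)/(1−n)
h = 0.071 × (1 − 0.61)/(1 − 0.0929) = 0.071 × 0.4299 = 0.0305 km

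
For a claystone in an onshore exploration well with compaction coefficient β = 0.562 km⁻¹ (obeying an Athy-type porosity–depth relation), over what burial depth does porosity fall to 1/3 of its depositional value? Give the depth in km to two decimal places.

φ/φ₀ = 1/3 ⇒ exp(−β·d) = 1/3 ⇒ d = ln(3) / β
d = 1.0986 / 0.562 = 1.955 km

1.95 km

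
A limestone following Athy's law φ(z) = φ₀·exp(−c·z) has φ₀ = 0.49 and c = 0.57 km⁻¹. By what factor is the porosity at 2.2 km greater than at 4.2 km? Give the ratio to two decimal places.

φ(z₁)/φ(z₂) = e^(−c·z₁)/e^(−c·z₂) = e^{c(z₂−z₁)}
= exp(0.57 × 2) = exp(1.14) = 3.1268

3.13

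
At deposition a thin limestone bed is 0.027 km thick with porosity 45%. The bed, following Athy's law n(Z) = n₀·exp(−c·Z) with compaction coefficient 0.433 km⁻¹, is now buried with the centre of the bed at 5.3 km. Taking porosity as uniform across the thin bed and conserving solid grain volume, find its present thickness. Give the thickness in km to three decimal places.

Porosity at 5.3 km: n = 0.45·exp(−0.433×5.3) = 0.0453
Solid-volume conservation: h(1−n) = h₀(1−n₀) ⇒ h = h₀·(1−n₀)/(1−n)
h = 0.027 × (1 − 0.45)/(1 − 0.0453) = 0.027 × 0.5761 = 0.0156 km

0.016 km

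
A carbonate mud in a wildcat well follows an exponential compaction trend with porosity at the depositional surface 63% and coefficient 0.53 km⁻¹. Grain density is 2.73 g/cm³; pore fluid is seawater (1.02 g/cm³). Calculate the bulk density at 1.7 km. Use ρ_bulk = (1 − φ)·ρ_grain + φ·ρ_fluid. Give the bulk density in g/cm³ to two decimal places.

2.29 g/cm³

Porosity at depth: φ = 0.63·exp(−0.53×1.7) = 0.63×0.4062 = 0.2559
Bulk density: ρ_b = (1−φ)ρ_g + φ·ρ_f = 0.7441×2.73 + 0.2559×1.02
       = 2.031 + 0.261 = 2.292 g/cm³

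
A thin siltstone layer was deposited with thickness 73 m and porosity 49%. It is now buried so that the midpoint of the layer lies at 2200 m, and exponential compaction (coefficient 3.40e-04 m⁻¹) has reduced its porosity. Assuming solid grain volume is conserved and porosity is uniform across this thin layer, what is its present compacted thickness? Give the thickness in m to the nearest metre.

48 m

Working in km (1 km = 1000 m; k in km⁻¹ = k in m⁻¹ × 1000):
Porosity at 2.2 km: φ = 0.49·exp(−0.34×2.2) = 0.2319
Solid-volume conservation: h(1−φ) = h₀(1−φ₀) ⇒ h = h₀·(1−φ₀)/(1−φ)
h = 0.073 × (1 − 0.49)/(1 − 0.2319) = 0.073 × 0.6640 = 0.0485 km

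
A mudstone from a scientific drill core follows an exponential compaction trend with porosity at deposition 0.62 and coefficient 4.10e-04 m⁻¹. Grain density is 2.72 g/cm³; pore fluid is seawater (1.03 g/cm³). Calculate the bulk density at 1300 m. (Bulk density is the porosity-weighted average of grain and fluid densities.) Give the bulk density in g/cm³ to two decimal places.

2.11 g/cm³

Working in km (1 km = 1000 m; β in km⁻¹ = β in m⁻¹ × 1000):
Porosity at depth: φ = 0.62·exp(−0.41×1.3) = 0.62×0.5868 = 0.3638
Bulk density: ρ_b = (1−φ)ρ_g + φ·ρ_f = 0.6362×2.72 + 0.3638×1.03
       = 1.730 + 0.375 = 2.105 g/cm³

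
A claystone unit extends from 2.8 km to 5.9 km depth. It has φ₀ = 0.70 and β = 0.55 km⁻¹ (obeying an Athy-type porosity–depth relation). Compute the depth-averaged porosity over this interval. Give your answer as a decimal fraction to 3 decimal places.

0.072

⟨φ⟩ = (1/(d₂−d₁)) ∫ φ₀ e^(−βd) dd = φ₀·(e^(−β·d₁) − e^(−β·d₂)) / (β·(d₂−d₁))
e^(−0.55×2.8) = 0.2144; e^(−0.55×5.9) = 0.0390
⟨φ⟩ = 0.7 × (0.2144 − 0.0390) / (0.55 × 3.1) = 0.7 × 0.1029 = 0.0720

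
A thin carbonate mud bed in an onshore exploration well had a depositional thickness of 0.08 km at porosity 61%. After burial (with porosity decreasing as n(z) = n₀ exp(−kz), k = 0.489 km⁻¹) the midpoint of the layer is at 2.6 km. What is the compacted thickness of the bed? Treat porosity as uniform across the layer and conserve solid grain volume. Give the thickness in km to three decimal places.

0.038 km

Porosity at 2.6 km: n = 0.61·exp(−0.489×2.6) = 0.1711
Solid-volume conservation: h(1−n) = h₀(1−n₀) ⇒ h = h₀·(1−n₀)/(1−n)
h = 0.08 × (1 − 0.61)/(1 − 0.1711) = 0.08 × 0.4705 = 0.0376 km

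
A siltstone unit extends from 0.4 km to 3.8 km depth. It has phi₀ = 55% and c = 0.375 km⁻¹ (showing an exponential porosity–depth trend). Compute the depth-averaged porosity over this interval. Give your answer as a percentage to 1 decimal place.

26.8%

⟨phi⟩ = (1/(z₂−z₁)) ∫ phi₀ e^(−cz) dz = phi₀·(e^(−c·z₁) − e^(−c·z₂)) / (c·(z₂−z₁))
e^(−0.375×0.4) = 0.8607; e^(−0.375×3.8) = 0.2405
⟨phi⟩ = 0.55 × (0.8607 − 0.2405) / (0.375 × 3.4) = 0.55 × 0.4864 = 0.2675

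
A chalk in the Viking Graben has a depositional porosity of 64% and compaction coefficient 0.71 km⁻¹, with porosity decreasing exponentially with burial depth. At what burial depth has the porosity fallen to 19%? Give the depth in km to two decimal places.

Invert Athy's law: Z = ln(phi₀/phi) / c
Z = ln(0.64/0.19) / 0.71 = ln(3.368) / 0.71 = 1.2144 / 0.71 = 1.710 km

1.71 km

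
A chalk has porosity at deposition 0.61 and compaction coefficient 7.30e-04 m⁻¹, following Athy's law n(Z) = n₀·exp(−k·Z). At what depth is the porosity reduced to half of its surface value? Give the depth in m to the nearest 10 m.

950 m

Working in km (1 km = 1000 m; k in km⁻¹ = k in m⁻¹ × 1000):
n/n₀ = 1/2 ⇒ exp(−k·Z) = 1/2 ⇒ Z = ln(2) / k
Z = 0.6931 / 0.73 = 0.950 km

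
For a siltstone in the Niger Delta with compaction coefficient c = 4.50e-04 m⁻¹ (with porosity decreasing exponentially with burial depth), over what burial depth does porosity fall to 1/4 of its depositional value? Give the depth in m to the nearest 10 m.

Working in km (1 km = 1000 m; c in km⁻¹ = c in m⁻¹ × 1000):
n/n₀ = 1/4 ⇒ exp(−c·d) = 1/4 ⇒ d = ln(4) / c
d = 1.3863 / 0.45 = 3.081 km

3080 m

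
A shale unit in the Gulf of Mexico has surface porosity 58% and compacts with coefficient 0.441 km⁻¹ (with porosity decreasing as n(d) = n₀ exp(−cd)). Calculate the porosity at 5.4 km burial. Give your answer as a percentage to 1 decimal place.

n = n₀·exp(−c·d) = 0.58 × exp(−0.441 × 5.4) = 0.58 × exp(−2.381)
  = 0.58 × 0.0924 = 0.0536

5.4%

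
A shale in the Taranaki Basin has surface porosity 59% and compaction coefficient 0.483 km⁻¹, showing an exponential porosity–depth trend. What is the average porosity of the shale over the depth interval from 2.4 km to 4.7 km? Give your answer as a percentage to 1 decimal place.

⟨phi⟩ = (1/(z₂−z₁)) ∫ phi₀ e^(−βz) dz = phi₀·(e^(−β·z₁) − e^(−β·z₂)) / (β·(z₂−z₁))
e^(−0.483×2.4) = 0.3137; e^(−0.483×4.7) = 0.1033
⟨phi⟩ = 0.59 × (0.3137 − 0.1033) / (0.483 × 2.3) = 0.59 × 0.1894 = 0.1118

11.2%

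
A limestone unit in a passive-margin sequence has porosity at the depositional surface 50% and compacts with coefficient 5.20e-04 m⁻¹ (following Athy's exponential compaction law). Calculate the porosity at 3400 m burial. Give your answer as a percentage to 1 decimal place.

8.5%

Working in km (1 km = 1000 m; c in km⁻¹ = c in m⁻¹ × 1000):
n = n₀·exp(−c·z) = 0.5 × exp(−0.52 × 3.4) = 0.5 × exp(−1.768)
  = 0.5 × 0.1707 = 0.0853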